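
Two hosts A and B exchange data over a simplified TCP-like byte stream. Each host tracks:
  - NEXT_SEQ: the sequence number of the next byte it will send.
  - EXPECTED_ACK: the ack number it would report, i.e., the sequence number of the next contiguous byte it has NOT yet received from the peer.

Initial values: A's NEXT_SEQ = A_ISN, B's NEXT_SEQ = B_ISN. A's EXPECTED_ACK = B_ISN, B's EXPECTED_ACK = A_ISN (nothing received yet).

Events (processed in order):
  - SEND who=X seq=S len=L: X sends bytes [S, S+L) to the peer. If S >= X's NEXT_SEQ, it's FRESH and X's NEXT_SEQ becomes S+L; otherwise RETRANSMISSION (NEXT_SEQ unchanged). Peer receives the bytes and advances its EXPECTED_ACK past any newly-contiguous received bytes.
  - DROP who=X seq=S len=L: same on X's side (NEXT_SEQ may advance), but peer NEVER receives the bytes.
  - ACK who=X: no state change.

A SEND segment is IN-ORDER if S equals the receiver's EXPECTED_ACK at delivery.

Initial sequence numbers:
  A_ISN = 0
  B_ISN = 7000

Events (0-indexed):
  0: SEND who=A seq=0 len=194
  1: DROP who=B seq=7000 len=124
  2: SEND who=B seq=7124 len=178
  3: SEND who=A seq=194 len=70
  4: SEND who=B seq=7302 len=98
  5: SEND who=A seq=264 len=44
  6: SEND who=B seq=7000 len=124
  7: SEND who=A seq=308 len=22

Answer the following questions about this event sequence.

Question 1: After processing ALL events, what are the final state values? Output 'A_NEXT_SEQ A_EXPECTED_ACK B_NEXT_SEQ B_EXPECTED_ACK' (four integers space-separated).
Answer: 330 7400 7400 330

Derivation:
After event 0: A_seq=194 A_ack=7000 B_seq=7000 B_ack=194
After event 1: A_seq=194 A_ack=7000 B_seq=7124 B_ack=194
After event 2: A_seq=194 A_ack=7000 B_seq=7302 B_ack=194
After event 3: A_seq=264 A_ack=7000 B_seq=7302 B_ack=264
After event 4: A_seq=264 A_ack=7000 B_seq=7400 B_ack=264
After event 5: A_seq=308 A_ack=7000 B_seq=7400 B_ack=308
After event 6: A_seq=308 A_ack=7400 B_seq=7400 B_ack=308
After event 7: A_seq=330 A_ack=7400 B_seq=7400 B_ack=330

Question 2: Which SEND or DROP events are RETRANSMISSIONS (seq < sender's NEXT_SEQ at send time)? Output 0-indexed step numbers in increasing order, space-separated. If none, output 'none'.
Answer: 6

Derivation:
Step 0: SEND seq=0 -> fresh
Step 1: DROP seq=7000 -> fresh
Step 2: SEND seq=7124 -> fresh
Step 3: SEND seq=194 -> fresh
Step 4: SEND seq=7302 -> fresh
Step 5: SEND seq=264 -> fresh
Step 6: SEND seq=7000 -> retransmit
Step 7: SEND seq=308 -> fresh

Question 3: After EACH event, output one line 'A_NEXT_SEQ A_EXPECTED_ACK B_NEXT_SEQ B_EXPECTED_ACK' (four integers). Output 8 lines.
194 7000 7000 194
194 7000 7124 194
194 7000 7302 194
264 7000 7302 264
264 7000 7400 264
308 7000 7400 308
308 7400 7400 308
330 7400 7400 330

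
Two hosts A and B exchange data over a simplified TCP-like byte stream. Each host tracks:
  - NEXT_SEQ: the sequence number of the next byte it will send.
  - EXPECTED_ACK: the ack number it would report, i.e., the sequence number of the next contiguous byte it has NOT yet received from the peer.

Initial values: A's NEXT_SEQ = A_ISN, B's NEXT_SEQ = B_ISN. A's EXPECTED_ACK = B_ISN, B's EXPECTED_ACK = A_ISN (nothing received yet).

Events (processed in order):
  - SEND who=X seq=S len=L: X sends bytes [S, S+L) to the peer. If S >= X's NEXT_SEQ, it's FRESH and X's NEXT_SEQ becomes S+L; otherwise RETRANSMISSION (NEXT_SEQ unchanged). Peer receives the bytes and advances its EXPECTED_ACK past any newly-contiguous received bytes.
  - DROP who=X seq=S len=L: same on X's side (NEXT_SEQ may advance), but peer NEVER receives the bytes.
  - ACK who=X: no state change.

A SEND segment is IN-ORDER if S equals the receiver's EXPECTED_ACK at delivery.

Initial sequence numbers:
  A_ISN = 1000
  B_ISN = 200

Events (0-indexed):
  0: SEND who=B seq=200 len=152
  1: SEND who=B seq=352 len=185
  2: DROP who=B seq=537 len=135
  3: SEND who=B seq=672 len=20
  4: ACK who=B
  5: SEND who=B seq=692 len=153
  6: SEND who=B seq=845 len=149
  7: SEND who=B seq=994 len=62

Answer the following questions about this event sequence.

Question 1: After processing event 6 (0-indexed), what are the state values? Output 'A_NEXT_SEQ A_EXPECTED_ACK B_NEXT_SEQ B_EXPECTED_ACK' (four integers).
After event 0: A_seq=1000 A_ack=352 B_seq=352 B_ack=1000
After event 1: A_seq=1000 A_ack=537 B_seq=537 B_ack=1000
After event 2: A_seq=1000 A_ack=537 B_seq=672 B_ack=1000
After event 3: A_seq=1000 A_ack=537 B_seq=692 B_ack=1000
After event 4: A_seq=1000 A_ack=537 B_seq=692 B_ack=1000
After event 5: A_seq=1000 A_ack=537 B_seq=845 B_ack=1000
After event 6: A_seq=1000 A_ack=537 B_seq=994 B_ack=1000

1000 537 994 1000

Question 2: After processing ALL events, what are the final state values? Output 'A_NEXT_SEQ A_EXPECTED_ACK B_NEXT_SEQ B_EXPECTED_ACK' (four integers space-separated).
Answer: 1000 537 1056 1000

Derivation:
After event 0: A_seq=1000 A_ack=352 B_seq=352 B_ack=1000
After event 1: A_seq=1000 A_ack=537 B_seq=537 B_ack=1000
After event 2: A_seq=1000 A_ack=537 B_seq=672 B_ack=1000
After event 3: A_seq=1000 A_ack=537 B_seq=692 B_ack=1000
After event 4: A_seq=1000 A_ack=537 B_seq=692 B_ack=1000
After event 5: A_seq=1000 A_ack=537 B_seq=845 B_ack=1000
After event 6: A_seq=1000 A_ack=537 B_seq=994 B_ack=1000
After event 7: A_seq=1000 A_ack=537 B_seq=1056 B_ack=1000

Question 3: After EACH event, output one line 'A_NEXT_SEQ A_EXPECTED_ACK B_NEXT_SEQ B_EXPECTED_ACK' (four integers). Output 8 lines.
1000 352 352 1000
1000 537 537 1000
1000 537 672 1000
1000 537 692 1000
1000 537 692 1000
1000 537 845 1000
1000 537 994 1000
1000 537 1056 1000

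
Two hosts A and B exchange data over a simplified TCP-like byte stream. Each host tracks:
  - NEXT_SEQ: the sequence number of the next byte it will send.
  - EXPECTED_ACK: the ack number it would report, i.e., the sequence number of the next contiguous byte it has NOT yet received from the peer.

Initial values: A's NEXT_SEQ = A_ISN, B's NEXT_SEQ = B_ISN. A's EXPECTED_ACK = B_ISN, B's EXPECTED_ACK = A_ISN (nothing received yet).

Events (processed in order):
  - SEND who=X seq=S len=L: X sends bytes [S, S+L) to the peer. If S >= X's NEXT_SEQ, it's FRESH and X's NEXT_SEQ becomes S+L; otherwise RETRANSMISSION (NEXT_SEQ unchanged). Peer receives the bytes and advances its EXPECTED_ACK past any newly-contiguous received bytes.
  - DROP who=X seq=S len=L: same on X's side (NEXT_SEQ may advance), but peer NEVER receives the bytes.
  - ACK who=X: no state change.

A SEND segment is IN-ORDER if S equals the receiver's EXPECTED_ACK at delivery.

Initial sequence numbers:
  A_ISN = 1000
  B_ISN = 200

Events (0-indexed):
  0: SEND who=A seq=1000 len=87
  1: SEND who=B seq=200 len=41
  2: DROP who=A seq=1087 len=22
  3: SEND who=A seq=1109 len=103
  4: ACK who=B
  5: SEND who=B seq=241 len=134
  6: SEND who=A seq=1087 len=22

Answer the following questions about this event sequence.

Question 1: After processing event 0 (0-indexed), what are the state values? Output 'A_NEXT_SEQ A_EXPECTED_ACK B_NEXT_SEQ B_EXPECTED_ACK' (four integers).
After event 0: A_seq=1087 A_ack=200 B_seq=200 B_ack=1087

1087 200 200 1087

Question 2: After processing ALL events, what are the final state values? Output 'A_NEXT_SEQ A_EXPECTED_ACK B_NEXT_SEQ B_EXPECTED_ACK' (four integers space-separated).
Answer: 1212 375 375 1212

Derivation:
After event 0: A_seq=1087 A_ack=200 B_seq=200 B_ack=1087
After event 1: A_seq=1087 A_ack=241 B_seq=241 B_ack=1087
After event 2: A_seq=1109 A_ack=241 B_seq=241 B_ack=1087
After event 3: A_seq=1212 A_ack=241 B_seq=241 B_ack=1087
After event 4: A_seq=1212 A_ack=241 B_seq=241 B_ack=1087
After event 5: A_seq=1212 A_ack=375 B_seq=375 B_ack=1087
After event 6: A_seq=1212 A_ack=375 B_seq=375 B_ack=1212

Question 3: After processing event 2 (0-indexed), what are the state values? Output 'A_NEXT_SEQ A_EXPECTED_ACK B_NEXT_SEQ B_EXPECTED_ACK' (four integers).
After event 0: A_seq=1087 A_ack=200 B_seq=200 B_ack=1087
After event 1: A_seq=1087 A_ack=241 B_seq=241 B_ack=1087
After event 2: A_seq=1109 A_ack=241 B_seq=241 B_ack=1087

1109 241 241 1087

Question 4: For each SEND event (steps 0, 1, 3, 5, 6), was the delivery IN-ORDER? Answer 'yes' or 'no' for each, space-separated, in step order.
Step 0: SEND seq=1000 -> in-order
Step 1: SEND seq=200 -> in-order
Step 3: SEND seq=1109 -> out-of-order
Step 5: SEND seq=241 -> in-order
Step 6: SEND seq=1087 -> in-order

Answer: yes yes no yes yes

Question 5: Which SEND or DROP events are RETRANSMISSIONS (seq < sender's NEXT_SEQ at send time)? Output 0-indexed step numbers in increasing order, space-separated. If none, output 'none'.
Step 0: SEND seq=1000 -> fresh
Step 1: SEND seq=200 -> fresh
Step 2: DROP seq=1087 -> fresh
Step 3: SEND seq=1109 -> fresh
Step 5: SEND seq=241 -> fresh
Step 6: SEND seq=1087 -> retransmit

Answer: 6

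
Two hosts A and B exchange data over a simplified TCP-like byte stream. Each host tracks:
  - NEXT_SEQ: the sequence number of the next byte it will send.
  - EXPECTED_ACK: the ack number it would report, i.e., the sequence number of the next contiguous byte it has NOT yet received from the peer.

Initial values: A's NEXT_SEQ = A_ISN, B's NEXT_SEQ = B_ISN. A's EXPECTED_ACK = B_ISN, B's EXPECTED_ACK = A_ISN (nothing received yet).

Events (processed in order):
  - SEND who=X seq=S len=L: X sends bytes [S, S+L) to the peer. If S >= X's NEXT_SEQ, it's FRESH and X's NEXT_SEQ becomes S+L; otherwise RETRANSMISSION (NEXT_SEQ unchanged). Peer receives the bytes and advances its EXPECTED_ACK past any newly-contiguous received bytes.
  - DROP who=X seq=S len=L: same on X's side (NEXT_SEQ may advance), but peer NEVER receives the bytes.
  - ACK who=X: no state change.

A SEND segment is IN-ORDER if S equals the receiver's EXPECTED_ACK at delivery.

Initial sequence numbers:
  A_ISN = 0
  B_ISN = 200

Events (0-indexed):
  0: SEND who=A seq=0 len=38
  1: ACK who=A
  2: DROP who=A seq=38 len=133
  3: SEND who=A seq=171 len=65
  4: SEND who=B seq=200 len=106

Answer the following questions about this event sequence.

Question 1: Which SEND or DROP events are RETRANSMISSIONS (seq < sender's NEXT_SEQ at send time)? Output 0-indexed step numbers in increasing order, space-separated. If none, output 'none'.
Step 0: SEND seq=0 -> fresh
Step 2: DROP seq=38 -> fresh
Step 3: SEND seq=171 -> fresh
Step 4: SEND seq=200 -> fresh

Answer: none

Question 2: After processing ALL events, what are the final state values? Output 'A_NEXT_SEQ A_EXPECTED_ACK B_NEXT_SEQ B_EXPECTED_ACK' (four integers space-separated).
Answer: 236 306 306 38

Derivation:
After event 0: A_seq=38 A_ack=200 B_seq=200 B_ack=38
After event 1: A_seq=38 A_ack=200 B_seq=200 B_ack=38
After event 2: A_seq=171 A_ack=200 B_seq=200 B_ack=38
After event 3: A_seq=236 A_ack=200 B_seq=200 B_ack=38
After event 4: A_seq=236 A_ack=306 B_seq=306 B_ack=38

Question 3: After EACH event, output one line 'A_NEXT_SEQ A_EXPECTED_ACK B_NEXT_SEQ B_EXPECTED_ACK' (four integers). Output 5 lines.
38 200 200 38
38 200 200 38
171 200 200 38
236 200 200 38
236 306 306 38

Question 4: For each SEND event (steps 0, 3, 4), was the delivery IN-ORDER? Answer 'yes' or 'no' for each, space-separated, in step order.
Step 0: SEND seq=0 -> in-order
Step 3: SEND seq=171 -> out-of-order
Step 4: SEND seq=200 -> in-order

Answer: yes no yes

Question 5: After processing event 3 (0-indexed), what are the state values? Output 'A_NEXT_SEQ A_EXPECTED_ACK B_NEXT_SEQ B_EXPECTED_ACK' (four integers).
After event 0: A_seq=38 A_ack=200 B_seq=200 B_ack=38
After event 1: A_seq=38 A_ack=200 B_seq=200 B_ack=38
After event 2: A_seq=171 A_ack=200 B_seq=200 B_ack=38
After event 3: A_seq=236 A_ack=200 B_seq=200 B_ack=38

236 200 200 38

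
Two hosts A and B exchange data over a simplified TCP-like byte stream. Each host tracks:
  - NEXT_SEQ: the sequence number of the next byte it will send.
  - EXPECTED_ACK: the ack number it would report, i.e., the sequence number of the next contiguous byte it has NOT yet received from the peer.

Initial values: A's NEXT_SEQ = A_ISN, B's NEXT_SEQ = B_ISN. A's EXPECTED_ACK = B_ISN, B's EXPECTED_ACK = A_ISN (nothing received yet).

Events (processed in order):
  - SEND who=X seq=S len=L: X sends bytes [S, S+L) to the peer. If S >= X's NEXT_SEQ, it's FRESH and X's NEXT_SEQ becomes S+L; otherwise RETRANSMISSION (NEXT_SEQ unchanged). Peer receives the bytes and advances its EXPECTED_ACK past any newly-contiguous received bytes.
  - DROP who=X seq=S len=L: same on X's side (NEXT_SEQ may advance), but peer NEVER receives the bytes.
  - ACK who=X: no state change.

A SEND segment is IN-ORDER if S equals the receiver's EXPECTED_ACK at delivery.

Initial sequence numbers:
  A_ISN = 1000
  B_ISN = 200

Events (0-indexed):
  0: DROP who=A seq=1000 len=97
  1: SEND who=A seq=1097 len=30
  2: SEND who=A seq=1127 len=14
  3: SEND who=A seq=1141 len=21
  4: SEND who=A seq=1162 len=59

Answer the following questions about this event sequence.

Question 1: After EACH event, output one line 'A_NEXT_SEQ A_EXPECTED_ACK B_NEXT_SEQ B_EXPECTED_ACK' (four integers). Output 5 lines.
1097 200 200 1000
1127 200 200 1000
1141 200 200 1000
1162 200 200 1000
1221 200 200 1000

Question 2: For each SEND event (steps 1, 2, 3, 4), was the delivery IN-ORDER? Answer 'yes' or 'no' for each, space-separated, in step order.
Answer: no no no no

Derivation:
Step 1: SEND seq=1097 -> out-of-order
Step 2: SEND seq=1127 -> out-of-order
Step 3: SEND seq=1141 -> out-of-order
Step 4: SEND seq=1162 -> out-of-order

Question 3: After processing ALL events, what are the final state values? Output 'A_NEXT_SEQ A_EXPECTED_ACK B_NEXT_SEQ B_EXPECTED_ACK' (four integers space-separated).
After event 0: A_seq=1097 A_ack=200 B_seq=200 B_ack=1000
After event 1: A_seq=1127 A_ack=200 B_seq=200 B_ack=1000
After event 2: A_seq=1141 A_ack=200 B_seq=200 B_ack=1000
After event 3: A_seq=1162 A_ack=200 B_seq=200 B_ack=1000
After event 4: A_seq=1221 A_ack=200 B_seq=200 B_ack=1000

Answer: 1221 200 200 1000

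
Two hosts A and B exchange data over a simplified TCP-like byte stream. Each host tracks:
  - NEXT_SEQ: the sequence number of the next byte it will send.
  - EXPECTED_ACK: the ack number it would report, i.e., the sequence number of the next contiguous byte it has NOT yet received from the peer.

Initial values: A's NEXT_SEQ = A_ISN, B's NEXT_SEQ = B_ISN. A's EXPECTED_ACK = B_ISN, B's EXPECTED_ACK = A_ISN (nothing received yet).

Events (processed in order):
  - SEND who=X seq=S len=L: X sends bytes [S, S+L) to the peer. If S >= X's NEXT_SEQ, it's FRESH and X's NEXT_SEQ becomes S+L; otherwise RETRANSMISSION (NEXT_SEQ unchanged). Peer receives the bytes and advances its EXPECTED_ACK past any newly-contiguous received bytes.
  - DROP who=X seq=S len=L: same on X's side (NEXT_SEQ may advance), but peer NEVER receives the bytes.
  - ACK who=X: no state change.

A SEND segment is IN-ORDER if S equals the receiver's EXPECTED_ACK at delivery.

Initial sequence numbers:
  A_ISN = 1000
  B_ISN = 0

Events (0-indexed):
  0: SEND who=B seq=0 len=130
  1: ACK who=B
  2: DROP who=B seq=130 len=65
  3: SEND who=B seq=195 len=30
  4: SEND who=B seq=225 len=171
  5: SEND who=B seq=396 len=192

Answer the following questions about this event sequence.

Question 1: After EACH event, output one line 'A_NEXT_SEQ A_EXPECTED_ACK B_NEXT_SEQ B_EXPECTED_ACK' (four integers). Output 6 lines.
1000 130 130 1000
1000 130 130 1000
1000 130 195 1000
1000 130 225 1000
1000 130 396 1000
1000 130 588 1000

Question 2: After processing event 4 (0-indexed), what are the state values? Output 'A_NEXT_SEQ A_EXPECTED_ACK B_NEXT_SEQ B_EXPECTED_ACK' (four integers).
After event 0: A_seq=1000 A_ack=130 B_seq=130 B_ack=1000
After event 1: A_seq=1000 A_ack=130 B_seq=130 B_ack=1000
After event 2: A_seq=1000 A_ack=130 B_seq=195 B_ack=1000
After event 3: A_seq=1000 A_ack=130 B_seq=225 B_ack=1000
After event 4: A_seq=1000 A_ack=130 B_seq=396 B_ack=1000

1000 130 396 1000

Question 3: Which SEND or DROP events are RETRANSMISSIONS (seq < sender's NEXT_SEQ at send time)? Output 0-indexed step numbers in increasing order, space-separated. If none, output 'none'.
Step 0: SEND seq=0 -> fresh
Step 2: DROP seq=130 -> fresh
Step 3: SEND seq=195 -> fresh
Step 4: SEND seq=225 -> fresh
Step 5: SEND seq=396 -> fresh

Answer: none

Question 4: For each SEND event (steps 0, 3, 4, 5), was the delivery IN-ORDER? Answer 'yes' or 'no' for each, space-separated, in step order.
Step 0: SEND seq=0 -> in-order
Step 3: SEND seq=195 -> out-of-order
Step 4: SEND seq=225 -> out-of-order
Step 5: SEND seq=396 -> out-of-order

Answer: yes no no no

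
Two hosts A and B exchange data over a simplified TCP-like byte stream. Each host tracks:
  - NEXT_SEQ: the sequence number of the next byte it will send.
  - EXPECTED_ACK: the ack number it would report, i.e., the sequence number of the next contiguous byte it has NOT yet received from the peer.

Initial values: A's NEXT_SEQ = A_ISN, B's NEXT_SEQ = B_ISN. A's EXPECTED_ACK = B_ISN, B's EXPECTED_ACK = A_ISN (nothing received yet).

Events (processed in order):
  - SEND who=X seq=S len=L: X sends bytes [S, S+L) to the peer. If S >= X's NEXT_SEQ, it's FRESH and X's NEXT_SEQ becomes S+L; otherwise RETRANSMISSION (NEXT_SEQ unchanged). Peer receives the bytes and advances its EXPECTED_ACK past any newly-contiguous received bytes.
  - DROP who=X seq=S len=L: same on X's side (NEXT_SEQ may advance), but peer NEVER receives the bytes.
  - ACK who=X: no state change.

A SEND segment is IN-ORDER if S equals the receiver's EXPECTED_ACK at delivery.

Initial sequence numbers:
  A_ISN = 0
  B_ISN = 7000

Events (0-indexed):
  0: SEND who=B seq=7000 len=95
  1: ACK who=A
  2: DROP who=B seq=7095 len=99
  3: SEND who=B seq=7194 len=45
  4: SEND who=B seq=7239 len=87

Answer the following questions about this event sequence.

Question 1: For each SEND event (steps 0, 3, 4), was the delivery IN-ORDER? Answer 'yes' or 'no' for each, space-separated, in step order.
Answer: yes no no

Derivation:
Step 0: SEND seq=7000 -> in-order
Step 3: SEND seq=7194 -> out-of-order
Step 4: SEND seq=7239 -> out-of-order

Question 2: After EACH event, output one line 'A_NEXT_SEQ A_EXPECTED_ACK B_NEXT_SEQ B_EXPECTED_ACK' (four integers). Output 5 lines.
0 7095 7095 0
0 7095 7095 0
0 7095 7194 0
0 7095 7239 0
0 7095 7326 0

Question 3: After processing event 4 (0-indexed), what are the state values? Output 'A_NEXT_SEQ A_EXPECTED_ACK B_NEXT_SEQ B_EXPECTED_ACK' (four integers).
After event 0: A_seq=0 A_ack=7095 B_seq=7095 B_ack=0
After event 1: A_seq=0 A_ack=7095 B_seq=7095 B_ack=0
After event 2: A_seq=0 A_ack=7095 B_seq=7194 B_ack=0
After event 3: A_seq=0 A_ack=7095 B_seq=7239 B_ack=0
After event 4: A_seq=0 A_ack=7095 B_seq=7326 B_ack=0

0 7095 7326 0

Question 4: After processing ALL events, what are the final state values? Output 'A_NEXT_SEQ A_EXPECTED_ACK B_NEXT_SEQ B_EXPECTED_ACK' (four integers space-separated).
After event 0: A_seq=0 A_ack=7095 B_seq=7095 B_ack=0
After event 1: A_seq=0 A_ack=7095 B_seq=7095 B_ack=0
After event 2: A_seq=0 A_ack=7095 B_seq=7194 B_ack=0
After event 3: A_seq=0 A_ack=7095 B_seq=7239 B_ack=0
After event 4: A_seq=0 A_ack=7095 B_seq=7326 B_ack=0

Answer: 0 7095 7326 0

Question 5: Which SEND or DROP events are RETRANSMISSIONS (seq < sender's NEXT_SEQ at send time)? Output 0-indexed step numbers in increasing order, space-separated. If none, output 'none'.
Step 0: SEND seq=7000 -> fresh
Step 2: DROP seq=7095 -> fresh
Step 3: SEND seq=7194 -> fresh
Step 4: SEND seq=7239 -> fresh

Answer: none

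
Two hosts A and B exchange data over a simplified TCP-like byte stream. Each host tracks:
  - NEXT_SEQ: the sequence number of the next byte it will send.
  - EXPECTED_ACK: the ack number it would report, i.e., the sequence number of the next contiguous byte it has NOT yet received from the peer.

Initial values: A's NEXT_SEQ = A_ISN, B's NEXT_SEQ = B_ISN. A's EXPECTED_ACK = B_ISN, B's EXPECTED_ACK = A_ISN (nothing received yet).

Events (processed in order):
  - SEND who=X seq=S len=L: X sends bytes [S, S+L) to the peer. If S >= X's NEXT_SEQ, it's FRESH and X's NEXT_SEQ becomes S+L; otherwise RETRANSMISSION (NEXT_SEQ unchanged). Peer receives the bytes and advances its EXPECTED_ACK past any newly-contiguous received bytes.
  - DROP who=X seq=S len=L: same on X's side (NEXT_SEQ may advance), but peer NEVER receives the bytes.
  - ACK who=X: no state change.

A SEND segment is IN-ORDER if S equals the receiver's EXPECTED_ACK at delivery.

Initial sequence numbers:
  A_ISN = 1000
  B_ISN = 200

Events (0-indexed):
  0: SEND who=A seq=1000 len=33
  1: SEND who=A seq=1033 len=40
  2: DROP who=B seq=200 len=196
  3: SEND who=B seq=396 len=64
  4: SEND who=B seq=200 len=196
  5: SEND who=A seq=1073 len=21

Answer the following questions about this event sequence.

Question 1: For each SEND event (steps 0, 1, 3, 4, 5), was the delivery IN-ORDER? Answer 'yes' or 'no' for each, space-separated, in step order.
Step 0: SEND seq=1000 -> in-order
Step 1: SEND seq=1033 -> in-order
Step 3: SEND seq=396 -> out-of-order
Step 4: SEND seq=200 -> in-order
Step 5: SEND seq=1073 -> in-order

Answer: yes yes no yes yes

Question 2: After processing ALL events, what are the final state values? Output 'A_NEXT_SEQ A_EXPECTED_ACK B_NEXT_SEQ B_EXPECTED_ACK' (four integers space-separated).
Answer: 1094 460 460 1094

Derivation:
After event 0: A_seq=1033 A_ack=200 B_seq=200 B_ack=1033
After event 1: A_seq=1073 A_ack=200 B_seq=200 B_ack=1073
After event 2: A_seq=1073 A_ack=200 B_seq=396 B_ack=1073
After event 3: A_seq=1073 A_ack=200 B_seq=460 B_ack=1073
After event 4: A_seq=1073 A_ack=460 B_seq=460 B_ack=1073
After event 5: A_seq=1094 A_ack=460 B_seq=460 B_ack=1094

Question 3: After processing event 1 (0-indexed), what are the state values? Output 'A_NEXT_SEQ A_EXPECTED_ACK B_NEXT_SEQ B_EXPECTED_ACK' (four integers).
After event 0: A_seq=1033 A_ack=200 B_seq=200 B_ack=1033
After event 1: A_seq=1073 A_ack=200 B_seq=200 B_ack=1073

1073 200 200 1073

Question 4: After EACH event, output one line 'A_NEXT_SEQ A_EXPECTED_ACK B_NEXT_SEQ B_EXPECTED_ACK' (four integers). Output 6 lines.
1033 200 200 1033
1073 200 200 1073
1073 200 396 1073
1073 200 460 1073
1073 460 460 1073
1094 460 460 1094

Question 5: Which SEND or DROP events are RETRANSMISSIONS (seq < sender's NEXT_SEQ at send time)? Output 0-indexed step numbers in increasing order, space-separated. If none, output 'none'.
Answer: 4

Derivation:
Step 0: SEND seq=1000 -> fresh
Step 1: SEND seq=1033 -> fresh
Step 2: DROP seq=200 -> fresh
Step 3: SEND seq=396 -> fresh
Step 4: SEND seq=200 -> retransmit
Step 5: SEND seq=1073 -> fresh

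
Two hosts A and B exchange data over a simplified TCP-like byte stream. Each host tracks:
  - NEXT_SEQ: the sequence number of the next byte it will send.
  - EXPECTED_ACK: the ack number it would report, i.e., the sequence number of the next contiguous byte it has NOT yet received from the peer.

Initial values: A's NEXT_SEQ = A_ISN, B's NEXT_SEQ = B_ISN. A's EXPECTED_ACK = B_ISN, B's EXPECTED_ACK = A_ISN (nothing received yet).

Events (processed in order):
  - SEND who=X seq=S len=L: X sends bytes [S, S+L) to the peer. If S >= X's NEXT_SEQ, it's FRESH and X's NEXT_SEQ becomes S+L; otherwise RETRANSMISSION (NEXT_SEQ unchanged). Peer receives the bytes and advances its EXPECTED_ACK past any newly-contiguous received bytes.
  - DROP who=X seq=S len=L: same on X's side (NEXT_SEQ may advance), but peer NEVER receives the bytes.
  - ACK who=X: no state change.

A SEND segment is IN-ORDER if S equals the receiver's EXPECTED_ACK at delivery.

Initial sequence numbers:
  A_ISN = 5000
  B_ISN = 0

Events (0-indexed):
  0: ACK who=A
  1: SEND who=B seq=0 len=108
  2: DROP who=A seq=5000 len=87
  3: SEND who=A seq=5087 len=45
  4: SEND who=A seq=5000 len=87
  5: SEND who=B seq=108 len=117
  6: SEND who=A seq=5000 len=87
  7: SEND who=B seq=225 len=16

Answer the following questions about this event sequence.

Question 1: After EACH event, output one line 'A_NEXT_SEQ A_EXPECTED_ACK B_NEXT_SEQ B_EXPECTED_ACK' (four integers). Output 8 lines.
5000 0 0 5000
5000 108 108 5000
5087 108 108 5000
5132 108 108 5000
5132 108 108 5132
5132 225 225 5132
5132 225 225 5132
5132 241 241 5132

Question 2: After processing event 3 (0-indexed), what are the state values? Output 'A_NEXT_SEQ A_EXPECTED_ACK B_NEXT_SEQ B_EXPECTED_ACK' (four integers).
After event 0: A_seq=5000 A_ack=0 B_seq=0 B_ack=5000
After event 1: A_seq=5000 A_ack=108 B_seq=108 B_ack=5000
After event 2: A_seq=5087 A_ack=108 B_seq=108 B_ack=5000
After event 3: A_seq=5132 A_ack=108 B_seq=108 B_ack=5000

5132 108 108 5000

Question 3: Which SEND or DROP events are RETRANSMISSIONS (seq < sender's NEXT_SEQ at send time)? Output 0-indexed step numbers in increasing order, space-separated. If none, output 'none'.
Step 1: SEND seq=0 -> fresh
Step 2: DROP seq=5000 -> fresh
Step 3: SEND seq=5087 -> fresh
Step 4: SEND seq=5000 -> retransmit
Step 5: SEND seq=108 -> fresh
Step 6: SEND seq=5000 -> retransmit
Step 7: SEND seq=225 -> fresh

Answer: 4 6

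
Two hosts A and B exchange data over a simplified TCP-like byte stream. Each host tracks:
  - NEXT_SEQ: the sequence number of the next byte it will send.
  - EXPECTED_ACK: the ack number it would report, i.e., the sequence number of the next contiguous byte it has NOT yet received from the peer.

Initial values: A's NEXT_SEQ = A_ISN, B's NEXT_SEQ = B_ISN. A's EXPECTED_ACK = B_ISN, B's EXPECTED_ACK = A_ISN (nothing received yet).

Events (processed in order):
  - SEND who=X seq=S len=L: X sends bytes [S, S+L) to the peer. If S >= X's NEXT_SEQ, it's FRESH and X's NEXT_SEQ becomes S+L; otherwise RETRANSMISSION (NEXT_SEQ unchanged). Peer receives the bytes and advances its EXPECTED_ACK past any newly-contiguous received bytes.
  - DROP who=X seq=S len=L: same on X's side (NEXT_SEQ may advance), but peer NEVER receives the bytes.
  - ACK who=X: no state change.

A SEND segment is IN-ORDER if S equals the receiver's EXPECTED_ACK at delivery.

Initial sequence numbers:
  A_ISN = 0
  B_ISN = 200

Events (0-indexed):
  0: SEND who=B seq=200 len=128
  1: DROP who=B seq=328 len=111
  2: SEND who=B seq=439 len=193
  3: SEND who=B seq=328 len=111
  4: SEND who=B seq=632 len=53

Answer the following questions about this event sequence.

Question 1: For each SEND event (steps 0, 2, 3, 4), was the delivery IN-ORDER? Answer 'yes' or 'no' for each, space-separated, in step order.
Answer: yes no yes yes

Derivation:
Step 0: SEND seq=200 -> in-order
Step 2: SEND seq=439 -> out-of-order
Step 3: SEND seq=328 -> in-order
Step 4: SEND seq=632 -> in-order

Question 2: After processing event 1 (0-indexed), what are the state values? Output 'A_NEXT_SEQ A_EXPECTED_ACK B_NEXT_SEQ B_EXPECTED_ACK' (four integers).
After event 0: A_seq=0 A_ack=328 B_seq=328 B_ack=0
After event 1: A_seq=0 A_ack=328 B_seq=439 B_ack=0

0 328 439 0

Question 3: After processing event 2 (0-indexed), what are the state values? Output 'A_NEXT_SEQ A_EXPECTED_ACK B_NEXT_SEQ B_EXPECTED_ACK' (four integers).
After event 0: A_seq=0 A_ack=328 B_seq=328 B_ack=0
After event 1: A_seq=0 A_ack=328 B_seq=439 B_ack=0
After event 2: A_seq=0 A_ack=328 B_seq=632 B_ack=0

0 328 632 0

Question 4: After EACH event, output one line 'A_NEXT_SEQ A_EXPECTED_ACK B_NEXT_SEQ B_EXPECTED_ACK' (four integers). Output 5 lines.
0 328 328 0
0 328 439 0
0 328 632 0
0 632 632 0
0 685 685 0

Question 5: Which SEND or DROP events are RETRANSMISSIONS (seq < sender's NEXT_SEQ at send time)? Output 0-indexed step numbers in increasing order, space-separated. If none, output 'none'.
Answer: 3

Derivation:
Step 0: SEND seq=200 -> fresh
Step 1: DROP seq=328 -> fresh
Step 2: SEND seq=439 -> fresh
Step 3: SEND seq=328 -> retransmit
Step 4: SEND seq=632 -> fresh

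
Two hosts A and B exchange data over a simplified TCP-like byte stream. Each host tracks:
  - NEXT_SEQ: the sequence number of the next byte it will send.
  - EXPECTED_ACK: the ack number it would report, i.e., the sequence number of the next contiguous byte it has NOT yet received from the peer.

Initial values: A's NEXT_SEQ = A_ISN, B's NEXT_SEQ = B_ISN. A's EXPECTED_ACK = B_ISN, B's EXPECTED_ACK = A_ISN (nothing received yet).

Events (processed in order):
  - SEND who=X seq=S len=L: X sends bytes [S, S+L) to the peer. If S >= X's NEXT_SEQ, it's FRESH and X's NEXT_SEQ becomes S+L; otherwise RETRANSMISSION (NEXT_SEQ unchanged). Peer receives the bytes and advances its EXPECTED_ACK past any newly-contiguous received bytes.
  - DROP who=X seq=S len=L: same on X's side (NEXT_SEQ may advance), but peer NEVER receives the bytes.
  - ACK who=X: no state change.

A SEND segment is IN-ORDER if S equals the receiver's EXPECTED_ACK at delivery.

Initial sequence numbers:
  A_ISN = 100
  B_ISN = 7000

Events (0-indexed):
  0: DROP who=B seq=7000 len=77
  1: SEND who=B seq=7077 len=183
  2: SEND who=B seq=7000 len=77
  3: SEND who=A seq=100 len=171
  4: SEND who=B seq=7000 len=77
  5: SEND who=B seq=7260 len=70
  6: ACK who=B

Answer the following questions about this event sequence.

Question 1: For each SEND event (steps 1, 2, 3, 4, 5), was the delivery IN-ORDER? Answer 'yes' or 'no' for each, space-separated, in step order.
Step 1: SEND seq=7077 -> out-of-order
Step 2: SEND seq=7000 -> in-order
Step 3: SEND seq=100 -> in-order
Step 4: SEND seq=7000 -> out-of-order
Step 5: SEND seq=7260 -> in-order

Answer: no yes yes no yes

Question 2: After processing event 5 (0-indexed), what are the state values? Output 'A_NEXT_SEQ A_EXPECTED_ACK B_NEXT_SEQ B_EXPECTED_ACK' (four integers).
After event 0: A_seq=100 A_ack=7000 B_seq=7077 B_ack=100
After event 1: A_seq=100 A_ack=7000 B_seq=7260 B_ack=100
After event 2: A_seq=100 A_ack=7260 B_seq=7260 B_ack=100
After event 3: A_seq=271 A_ack=7260 B_seq=7260 B_ack=271
After event 4: A_seq=271 A_ack=7260 B_seq=7260 B_ack=271
After event 5: A_seq=271 A_ack=7330 B_seq=7330 B_ack=271

271 7330 7330 271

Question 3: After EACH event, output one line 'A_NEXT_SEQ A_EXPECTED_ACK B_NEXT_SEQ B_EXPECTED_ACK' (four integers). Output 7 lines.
100 7000 7077 100
100 7000 7260 100
100 7260 7260 100
271 7260 7260 271
271 7260 7260 271
271 7330 7330 271
271 7330 7330 271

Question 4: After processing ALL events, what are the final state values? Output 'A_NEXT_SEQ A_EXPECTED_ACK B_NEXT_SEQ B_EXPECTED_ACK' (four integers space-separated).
Answer: 271 7330 7330 271

Derivation:
After event 0: A_seq=100 A_ack=7000 B_seq=7077 B_ack=100
After event 1: A_seq=100 A_ack=7000 B_seq=7260 B_ack=100
After event 2: A_seq=100 A_ack=7260 B_seq=7260 B_ack=100
After event 3: A_seq=271 A_ack=7260 B_seq=7260 B_ack=271
After event 4: A_seq=271 A_ack=7260 B_seq=7260 B_ack=271
After event 5: A_seq=271 A_ack=7330 B_seq=7330 B_ack=271
After event 6: A_seq=271 A_ack=7330 B_seq=7330 B_ack=271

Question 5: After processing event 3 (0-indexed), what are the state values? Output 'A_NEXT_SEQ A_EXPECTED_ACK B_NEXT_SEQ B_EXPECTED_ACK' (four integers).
After event 0: A_seq=100 A_ack=7000 B_seq=7077 B_ack=100
After event 1: A_seq=100 A_ack=7000 B_seq=7260 B_ack=100
After event 2: A_seq=100 A_ack=7260 B_seq=7260 B_ack=100
After event 3: A_seq=271 A_ack=7260 B_seq=7260 B_ack=271

271 7260 7260 271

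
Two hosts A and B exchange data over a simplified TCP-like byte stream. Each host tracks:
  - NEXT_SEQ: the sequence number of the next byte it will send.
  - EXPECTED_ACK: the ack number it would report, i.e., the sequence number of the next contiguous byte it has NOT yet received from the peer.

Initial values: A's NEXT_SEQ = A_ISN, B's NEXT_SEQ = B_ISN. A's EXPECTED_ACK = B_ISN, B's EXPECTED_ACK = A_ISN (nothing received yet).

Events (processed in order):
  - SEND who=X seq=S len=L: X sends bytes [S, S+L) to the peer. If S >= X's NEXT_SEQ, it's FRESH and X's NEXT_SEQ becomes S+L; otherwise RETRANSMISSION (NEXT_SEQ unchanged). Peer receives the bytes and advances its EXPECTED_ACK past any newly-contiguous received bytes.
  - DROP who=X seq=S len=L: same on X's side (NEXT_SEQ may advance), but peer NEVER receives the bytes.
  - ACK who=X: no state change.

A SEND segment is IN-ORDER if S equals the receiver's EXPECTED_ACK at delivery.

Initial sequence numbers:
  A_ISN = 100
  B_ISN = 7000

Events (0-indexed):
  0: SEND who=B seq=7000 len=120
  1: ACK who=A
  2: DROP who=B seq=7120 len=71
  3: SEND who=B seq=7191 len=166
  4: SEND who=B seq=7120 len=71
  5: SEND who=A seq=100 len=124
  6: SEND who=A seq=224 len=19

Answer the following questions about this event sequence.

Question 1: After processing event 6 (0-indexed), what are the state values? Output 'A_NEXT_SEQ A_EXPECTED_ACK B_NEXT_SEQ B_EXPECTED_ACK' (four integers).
After event 0: A_seq=100 A_ack=7120 B_seq=7120 B_ack=100
After event 1: A_seq=100 A_ack=7120 B_seq=7120 B_ack=100
After event 2: A_seq=100 A_ack=7120 B_seq=7191 B_ack=100
After event 3: A_seq=100 A_ack=7120 B_seq=7357 B_ack=100
After event 4: A_seq=100 A_ack=7357 B_seq=7357 B_ack=100
After event 5: A_seq=224 A_ack=7357 B_seq=7357 B_ack=224
After event 6: A_seq=243 A_ack=7357 B_seq=7357 B_ack=243

243 7357 7357 243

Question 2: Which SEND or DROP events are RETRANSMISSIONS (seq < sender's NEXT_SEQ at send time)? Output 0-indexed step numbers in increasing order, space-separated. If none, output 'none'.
Step 0: SEND seq=7000 -> fresh
Step 2: DROP seq=7120 -> fresh
Step 3: SEND seq=7191 -> fresh
Step 4: SEND seq=7120 -> retransmit
Step 5: SEND seq=100 -> fresh
Step 6: SEND seq=224 -> fresh

Answer: 4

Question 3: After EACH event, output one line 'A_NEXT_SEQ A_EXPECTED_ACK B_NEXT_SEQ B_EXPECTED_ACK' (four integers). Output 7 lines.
100 7120 7120 100
100 7120 7120 100
100 7120 7191 100
100 7120 7357 100
100 7357 7357 100
224 7357 7357 224
243 7357 7357 243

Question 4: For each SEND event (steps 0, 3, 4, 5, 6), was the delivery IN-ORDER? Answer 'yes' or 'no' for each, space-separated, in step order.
Step 0: SEND seq=7000 -> in-order
Step 3: SEND seq=7191 -> out-of-order
Step 4: SEND seq=7120 -> in-order
Step 5: SEND seq=100 -> in-order
Step 6: SEND seq=224 -> in-order

Answer: yes no yes yes yes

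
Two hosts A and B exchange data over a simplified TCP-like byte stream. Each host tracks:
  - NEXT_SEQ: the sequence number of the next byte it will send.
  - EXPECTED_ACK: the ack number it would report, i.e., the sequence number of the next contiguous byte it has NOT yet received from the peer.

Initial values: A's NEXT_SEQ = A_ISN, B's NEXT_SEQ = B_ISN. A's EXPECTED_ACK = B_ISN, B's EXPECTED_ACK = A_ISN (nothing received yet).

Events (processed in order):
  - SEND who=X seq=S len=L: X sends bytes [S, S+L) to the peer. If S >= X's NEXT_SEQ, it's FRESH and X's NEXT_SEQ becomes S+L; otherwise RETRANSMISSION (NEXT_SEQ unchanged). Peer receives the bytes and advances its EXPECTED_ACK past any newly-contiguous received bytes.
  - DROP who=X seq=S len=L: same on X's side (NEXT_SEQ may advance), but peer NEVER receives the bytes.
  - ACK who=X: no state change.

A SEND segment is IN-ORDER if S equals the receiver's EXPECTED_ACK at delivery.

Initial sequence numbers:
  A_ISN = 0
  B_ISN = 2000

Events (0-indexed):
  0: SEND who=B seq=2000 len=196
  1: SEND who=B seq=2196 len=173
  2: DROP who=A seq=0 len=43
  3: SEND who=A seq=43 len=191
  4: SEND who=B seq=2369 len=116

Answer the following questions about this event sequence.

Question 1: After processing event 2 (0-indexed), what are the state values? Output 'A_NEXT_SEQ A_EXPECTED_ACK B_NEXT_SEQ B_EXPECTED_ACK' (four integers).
After event 0: A_seq=0 A_ack=2196 B_seq=2196 B_ack=0
After event 1: A_seq=0 A_ack=2369 B_seq=2369 B_ack=0
After event 2: A_seq=43 A_ack=2369 B_seq=2369 B_ack=0

43 2369 2369 0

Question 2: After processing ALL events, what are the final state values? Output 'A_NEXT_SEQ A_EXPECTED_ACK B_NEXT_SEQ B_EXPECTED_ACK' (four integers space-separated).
Answer: 234 2485 2485 0

Derivation:
After event 0: A_seq=0 A_ack=2196 B_seq=2196 B_ack=0
After event 1: A_seq=0 A_ack=2369 B_seq=2369 B_ack=0
After event 2: A_seq=43 A_ack=2369 B_seq=2369 B_ack=0
After event 3: A_seq=234 A_ack=2369 B_seq=2369 B_ack=0
After event 4: A_seq=234 A_ack=2485 B_seq=2485 B_ack=0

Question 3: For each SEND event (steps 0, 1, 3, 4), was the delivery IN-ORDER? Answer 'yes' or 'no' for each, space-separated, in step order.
Step 0: SEND seq=2000 -> in-order
Step 1: SEND seq=2196 -> in-order
Step 3: SEND seq=43 -> out-of-order
Step 4: SEND seq=2369 -> in-order

Answer: yes yes no yes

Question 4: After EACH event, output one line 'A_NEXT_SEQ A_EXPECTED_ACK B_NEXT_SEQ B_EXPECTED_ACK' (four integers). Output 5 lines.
0 2196 2196 0
0 2369 2369 0
43 2369 2369 0
234 2369 2369 0
234 2485 2485 0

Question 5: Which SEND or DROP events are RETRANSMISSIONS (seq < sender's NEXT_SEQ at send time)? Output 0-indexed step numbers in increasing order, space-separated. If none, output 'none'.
Answer: none

Derivation:
Step 0: SEND seq=2000 -> fresh
Step 1: SEND seq=2196 -> fresh
Step 2: DROP seq=0 -> fresh
Step 3: SEND seq=43 -> fresh
Step 4: SEND seq=2369 -> fresh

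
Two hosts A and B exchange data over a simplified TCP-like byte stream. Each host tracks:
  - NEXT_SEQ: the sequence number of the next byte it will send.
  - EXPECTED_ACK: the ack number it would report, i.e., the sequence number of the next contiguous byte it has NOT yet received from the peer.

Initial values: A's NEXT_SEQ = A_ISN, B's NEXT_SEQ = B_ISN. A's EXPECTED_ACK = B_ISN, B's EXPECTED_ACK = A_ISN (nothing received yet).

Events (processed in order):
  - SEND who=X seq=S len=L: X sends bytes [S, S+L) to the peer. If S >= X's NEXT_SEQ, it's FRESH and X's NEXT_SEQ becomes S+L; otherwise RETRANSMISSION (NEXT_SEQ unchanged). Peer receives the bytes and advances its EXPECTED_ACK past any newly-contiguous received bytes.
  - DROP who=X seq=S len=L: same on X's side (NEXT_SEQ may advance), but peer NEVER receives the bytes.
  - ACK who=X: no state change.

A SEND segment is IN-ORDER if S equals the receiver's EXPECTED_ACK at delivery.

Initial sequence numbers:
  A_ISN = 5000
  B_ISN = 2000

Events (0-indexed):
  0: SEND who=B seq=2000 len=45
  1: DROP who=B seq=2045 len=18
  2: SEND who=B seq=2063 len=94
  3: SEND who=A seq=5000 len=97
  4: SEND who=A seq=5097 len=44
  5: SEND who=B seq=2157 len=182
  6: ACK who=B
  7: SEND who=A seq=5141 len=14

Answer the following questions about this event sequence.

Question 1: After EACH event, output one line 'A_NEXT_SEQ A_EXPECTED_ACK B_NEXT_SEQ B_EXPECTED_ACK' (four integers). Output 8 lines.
5000 2045 2045 5000
5000 2045 2063 5000
5000 2045 2157 5000
5097 2045 2157 5097
5141 2045 2157 5141
5141 2045 2339 5141
5141 2045 2339 5141
5155 2045 2339 5155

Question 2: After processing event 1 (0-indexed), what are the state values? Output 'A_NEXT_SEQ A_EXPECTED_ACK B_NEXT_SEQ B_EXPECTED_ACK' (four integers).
After event 0: A_seq=5000 A_ack=2045 B_seq=2045 B_ack=5000
After event 1: A_seq=5000 A_ack=2045 B_seq=2063 B_ack=5000

5000 2045 2063 5000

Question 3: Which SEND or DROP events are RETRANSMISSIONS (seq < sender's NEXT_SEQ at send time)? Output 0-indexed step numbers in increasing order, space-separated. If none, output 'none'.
Answer: none

Derivation:
Step 0: SEND seq=2000 -> fresh
Step 1: DROP seq=2045 -> fresh
Step 2: SEND seq=2063 -> fresh
Step 3: SEND seq=5000 -> fresh
Step 4: SEND seq=5097 -> fresh
Step 5: SEND seq=2157 -> fresh
Step 7: SEND seq=5141 -> fresh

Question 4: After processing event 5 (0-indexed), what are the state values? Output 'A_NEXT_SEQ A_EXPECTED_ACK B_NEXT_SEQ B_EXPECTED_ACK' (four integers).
After event 0: A_seq=5000 A_ack=2045 B_seq=2045 B_ack=5000
After event 1: A_seq=5000 A_ack=2045 B_seq=2063 B_ack=5000
After event 2: A_seq=5000 A_ack=2045 B_seq=2157 B_ack=5000
After event 3: A_seq=5097 A_ack=2045 B_seq=2157 B_ack=5097
After event 4: A_seq=5141 A_ack=2045 B_seq=2157 B_ack=5141
After event 5: A_seq=5141 A_ack=2045 B_seq=2339 B_ack=5141

5141 2045 2339 5141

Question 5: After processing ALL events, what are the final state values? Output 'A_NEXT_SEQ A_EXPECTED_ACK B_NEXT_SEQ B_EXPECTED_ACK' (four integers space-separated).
After event 0: A_seq=5000 A_ack=2045 B_seq=2045 B_ack=5000
After event 1: A_seq=5000 A_ack=2045 B_seq=2063 B_ack=5000
After event 2: A_seq=5000 A_ack=2045 B_seq=2157 B_ack=5000
After event 3: A_seq=5097 A_ack=2045 B_seq=2157 B_ack=5097
After event 4: A_seq=5141 A_ack=2045 B_seq=2157 B_ack=5141
After event 5: A_seq=5141 A_ack=2045 B_seq=2339 B_ack=5141
After event 6: A_seq=5141 A_ack=2045 B_seq=2339 B_ack=5141
After event 7: A_seq=5155 A_ack=2045 B_seq=2339 B_ack=5155

Answer: 5155 2045 2339 5155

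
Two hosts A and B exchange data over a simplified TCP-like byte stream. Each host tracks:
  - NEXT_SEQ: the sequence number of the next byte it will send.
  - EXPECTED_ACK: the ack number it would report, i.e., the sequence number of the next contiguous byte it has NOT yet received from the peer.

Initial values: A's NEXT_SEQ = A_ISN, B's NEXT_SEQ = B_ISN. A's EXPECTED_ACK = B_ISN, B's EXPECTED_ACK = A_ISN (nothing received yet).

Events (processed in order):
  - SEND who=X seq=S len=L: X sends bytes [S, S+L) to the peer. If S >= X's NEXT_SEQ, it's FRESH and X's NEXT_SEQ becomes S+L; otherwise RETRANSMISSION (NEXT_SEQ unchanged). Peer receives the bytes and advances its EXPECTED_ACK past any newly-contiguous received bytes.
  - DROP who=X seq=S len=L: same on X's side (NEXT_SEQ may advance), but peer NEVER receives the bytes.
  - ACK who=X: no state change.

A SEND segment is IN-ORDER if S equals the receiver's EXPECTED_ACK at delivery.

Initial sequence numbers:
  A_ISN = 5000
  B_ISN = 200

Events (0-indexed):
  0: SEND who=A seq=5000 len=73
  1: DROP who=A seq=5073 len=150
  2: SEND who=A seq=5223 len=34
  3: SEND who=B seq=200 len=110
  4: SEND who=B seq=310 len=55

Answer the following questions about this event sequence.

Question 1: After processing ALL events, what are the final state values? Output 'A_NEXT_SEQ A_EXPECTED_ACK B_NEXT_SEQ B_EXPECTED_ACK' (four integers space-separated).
Answer: 5257 365 365 5073

Derivation:
After event 0: A_seq=5073 A_ack=200 B_seq=200 B_ack=5073
After event 1: A_seq=5223 A_ack=200 B_seq=200 B_ack=5073
After event 2: A_seq=5257 A_ack=200 B_seq=200 B_ack=5073
After event 3: A_seq=5257 A_ack=310 B_seq=310 B_ack=5073
After event 4: A_seq=5257 A_ack=365 B_seq=365 B_ack=5073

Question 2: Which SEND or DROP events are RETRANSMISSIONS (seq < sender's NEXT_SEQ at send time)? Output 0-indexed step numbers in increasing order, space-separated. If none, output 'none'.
Answer: none

Derivation:
Step 0: SEND seq=5000 -> fresh
Step 1: DROP seq=5073 -> fresh
Step 2: SEND seq=5223 -> fresh
Step 3: SEND seq=200 -> fresh
Step 4: SEND seq=310 -> fresh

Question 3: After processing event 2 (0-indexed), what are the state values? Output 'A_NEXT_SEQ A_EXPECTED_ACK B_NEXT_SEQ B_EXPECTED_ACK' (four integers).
After event 0: A_seq=5073 A_ack=200 B_seq=200 B_ack=5073
After event 1: A_seq=5223 A_ack=200 B_seq=200 B_ack=5073
After event 2: A_seq=5257 A_ack=200 B_seq=200 B_ack=5073

5257 200 200 5073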